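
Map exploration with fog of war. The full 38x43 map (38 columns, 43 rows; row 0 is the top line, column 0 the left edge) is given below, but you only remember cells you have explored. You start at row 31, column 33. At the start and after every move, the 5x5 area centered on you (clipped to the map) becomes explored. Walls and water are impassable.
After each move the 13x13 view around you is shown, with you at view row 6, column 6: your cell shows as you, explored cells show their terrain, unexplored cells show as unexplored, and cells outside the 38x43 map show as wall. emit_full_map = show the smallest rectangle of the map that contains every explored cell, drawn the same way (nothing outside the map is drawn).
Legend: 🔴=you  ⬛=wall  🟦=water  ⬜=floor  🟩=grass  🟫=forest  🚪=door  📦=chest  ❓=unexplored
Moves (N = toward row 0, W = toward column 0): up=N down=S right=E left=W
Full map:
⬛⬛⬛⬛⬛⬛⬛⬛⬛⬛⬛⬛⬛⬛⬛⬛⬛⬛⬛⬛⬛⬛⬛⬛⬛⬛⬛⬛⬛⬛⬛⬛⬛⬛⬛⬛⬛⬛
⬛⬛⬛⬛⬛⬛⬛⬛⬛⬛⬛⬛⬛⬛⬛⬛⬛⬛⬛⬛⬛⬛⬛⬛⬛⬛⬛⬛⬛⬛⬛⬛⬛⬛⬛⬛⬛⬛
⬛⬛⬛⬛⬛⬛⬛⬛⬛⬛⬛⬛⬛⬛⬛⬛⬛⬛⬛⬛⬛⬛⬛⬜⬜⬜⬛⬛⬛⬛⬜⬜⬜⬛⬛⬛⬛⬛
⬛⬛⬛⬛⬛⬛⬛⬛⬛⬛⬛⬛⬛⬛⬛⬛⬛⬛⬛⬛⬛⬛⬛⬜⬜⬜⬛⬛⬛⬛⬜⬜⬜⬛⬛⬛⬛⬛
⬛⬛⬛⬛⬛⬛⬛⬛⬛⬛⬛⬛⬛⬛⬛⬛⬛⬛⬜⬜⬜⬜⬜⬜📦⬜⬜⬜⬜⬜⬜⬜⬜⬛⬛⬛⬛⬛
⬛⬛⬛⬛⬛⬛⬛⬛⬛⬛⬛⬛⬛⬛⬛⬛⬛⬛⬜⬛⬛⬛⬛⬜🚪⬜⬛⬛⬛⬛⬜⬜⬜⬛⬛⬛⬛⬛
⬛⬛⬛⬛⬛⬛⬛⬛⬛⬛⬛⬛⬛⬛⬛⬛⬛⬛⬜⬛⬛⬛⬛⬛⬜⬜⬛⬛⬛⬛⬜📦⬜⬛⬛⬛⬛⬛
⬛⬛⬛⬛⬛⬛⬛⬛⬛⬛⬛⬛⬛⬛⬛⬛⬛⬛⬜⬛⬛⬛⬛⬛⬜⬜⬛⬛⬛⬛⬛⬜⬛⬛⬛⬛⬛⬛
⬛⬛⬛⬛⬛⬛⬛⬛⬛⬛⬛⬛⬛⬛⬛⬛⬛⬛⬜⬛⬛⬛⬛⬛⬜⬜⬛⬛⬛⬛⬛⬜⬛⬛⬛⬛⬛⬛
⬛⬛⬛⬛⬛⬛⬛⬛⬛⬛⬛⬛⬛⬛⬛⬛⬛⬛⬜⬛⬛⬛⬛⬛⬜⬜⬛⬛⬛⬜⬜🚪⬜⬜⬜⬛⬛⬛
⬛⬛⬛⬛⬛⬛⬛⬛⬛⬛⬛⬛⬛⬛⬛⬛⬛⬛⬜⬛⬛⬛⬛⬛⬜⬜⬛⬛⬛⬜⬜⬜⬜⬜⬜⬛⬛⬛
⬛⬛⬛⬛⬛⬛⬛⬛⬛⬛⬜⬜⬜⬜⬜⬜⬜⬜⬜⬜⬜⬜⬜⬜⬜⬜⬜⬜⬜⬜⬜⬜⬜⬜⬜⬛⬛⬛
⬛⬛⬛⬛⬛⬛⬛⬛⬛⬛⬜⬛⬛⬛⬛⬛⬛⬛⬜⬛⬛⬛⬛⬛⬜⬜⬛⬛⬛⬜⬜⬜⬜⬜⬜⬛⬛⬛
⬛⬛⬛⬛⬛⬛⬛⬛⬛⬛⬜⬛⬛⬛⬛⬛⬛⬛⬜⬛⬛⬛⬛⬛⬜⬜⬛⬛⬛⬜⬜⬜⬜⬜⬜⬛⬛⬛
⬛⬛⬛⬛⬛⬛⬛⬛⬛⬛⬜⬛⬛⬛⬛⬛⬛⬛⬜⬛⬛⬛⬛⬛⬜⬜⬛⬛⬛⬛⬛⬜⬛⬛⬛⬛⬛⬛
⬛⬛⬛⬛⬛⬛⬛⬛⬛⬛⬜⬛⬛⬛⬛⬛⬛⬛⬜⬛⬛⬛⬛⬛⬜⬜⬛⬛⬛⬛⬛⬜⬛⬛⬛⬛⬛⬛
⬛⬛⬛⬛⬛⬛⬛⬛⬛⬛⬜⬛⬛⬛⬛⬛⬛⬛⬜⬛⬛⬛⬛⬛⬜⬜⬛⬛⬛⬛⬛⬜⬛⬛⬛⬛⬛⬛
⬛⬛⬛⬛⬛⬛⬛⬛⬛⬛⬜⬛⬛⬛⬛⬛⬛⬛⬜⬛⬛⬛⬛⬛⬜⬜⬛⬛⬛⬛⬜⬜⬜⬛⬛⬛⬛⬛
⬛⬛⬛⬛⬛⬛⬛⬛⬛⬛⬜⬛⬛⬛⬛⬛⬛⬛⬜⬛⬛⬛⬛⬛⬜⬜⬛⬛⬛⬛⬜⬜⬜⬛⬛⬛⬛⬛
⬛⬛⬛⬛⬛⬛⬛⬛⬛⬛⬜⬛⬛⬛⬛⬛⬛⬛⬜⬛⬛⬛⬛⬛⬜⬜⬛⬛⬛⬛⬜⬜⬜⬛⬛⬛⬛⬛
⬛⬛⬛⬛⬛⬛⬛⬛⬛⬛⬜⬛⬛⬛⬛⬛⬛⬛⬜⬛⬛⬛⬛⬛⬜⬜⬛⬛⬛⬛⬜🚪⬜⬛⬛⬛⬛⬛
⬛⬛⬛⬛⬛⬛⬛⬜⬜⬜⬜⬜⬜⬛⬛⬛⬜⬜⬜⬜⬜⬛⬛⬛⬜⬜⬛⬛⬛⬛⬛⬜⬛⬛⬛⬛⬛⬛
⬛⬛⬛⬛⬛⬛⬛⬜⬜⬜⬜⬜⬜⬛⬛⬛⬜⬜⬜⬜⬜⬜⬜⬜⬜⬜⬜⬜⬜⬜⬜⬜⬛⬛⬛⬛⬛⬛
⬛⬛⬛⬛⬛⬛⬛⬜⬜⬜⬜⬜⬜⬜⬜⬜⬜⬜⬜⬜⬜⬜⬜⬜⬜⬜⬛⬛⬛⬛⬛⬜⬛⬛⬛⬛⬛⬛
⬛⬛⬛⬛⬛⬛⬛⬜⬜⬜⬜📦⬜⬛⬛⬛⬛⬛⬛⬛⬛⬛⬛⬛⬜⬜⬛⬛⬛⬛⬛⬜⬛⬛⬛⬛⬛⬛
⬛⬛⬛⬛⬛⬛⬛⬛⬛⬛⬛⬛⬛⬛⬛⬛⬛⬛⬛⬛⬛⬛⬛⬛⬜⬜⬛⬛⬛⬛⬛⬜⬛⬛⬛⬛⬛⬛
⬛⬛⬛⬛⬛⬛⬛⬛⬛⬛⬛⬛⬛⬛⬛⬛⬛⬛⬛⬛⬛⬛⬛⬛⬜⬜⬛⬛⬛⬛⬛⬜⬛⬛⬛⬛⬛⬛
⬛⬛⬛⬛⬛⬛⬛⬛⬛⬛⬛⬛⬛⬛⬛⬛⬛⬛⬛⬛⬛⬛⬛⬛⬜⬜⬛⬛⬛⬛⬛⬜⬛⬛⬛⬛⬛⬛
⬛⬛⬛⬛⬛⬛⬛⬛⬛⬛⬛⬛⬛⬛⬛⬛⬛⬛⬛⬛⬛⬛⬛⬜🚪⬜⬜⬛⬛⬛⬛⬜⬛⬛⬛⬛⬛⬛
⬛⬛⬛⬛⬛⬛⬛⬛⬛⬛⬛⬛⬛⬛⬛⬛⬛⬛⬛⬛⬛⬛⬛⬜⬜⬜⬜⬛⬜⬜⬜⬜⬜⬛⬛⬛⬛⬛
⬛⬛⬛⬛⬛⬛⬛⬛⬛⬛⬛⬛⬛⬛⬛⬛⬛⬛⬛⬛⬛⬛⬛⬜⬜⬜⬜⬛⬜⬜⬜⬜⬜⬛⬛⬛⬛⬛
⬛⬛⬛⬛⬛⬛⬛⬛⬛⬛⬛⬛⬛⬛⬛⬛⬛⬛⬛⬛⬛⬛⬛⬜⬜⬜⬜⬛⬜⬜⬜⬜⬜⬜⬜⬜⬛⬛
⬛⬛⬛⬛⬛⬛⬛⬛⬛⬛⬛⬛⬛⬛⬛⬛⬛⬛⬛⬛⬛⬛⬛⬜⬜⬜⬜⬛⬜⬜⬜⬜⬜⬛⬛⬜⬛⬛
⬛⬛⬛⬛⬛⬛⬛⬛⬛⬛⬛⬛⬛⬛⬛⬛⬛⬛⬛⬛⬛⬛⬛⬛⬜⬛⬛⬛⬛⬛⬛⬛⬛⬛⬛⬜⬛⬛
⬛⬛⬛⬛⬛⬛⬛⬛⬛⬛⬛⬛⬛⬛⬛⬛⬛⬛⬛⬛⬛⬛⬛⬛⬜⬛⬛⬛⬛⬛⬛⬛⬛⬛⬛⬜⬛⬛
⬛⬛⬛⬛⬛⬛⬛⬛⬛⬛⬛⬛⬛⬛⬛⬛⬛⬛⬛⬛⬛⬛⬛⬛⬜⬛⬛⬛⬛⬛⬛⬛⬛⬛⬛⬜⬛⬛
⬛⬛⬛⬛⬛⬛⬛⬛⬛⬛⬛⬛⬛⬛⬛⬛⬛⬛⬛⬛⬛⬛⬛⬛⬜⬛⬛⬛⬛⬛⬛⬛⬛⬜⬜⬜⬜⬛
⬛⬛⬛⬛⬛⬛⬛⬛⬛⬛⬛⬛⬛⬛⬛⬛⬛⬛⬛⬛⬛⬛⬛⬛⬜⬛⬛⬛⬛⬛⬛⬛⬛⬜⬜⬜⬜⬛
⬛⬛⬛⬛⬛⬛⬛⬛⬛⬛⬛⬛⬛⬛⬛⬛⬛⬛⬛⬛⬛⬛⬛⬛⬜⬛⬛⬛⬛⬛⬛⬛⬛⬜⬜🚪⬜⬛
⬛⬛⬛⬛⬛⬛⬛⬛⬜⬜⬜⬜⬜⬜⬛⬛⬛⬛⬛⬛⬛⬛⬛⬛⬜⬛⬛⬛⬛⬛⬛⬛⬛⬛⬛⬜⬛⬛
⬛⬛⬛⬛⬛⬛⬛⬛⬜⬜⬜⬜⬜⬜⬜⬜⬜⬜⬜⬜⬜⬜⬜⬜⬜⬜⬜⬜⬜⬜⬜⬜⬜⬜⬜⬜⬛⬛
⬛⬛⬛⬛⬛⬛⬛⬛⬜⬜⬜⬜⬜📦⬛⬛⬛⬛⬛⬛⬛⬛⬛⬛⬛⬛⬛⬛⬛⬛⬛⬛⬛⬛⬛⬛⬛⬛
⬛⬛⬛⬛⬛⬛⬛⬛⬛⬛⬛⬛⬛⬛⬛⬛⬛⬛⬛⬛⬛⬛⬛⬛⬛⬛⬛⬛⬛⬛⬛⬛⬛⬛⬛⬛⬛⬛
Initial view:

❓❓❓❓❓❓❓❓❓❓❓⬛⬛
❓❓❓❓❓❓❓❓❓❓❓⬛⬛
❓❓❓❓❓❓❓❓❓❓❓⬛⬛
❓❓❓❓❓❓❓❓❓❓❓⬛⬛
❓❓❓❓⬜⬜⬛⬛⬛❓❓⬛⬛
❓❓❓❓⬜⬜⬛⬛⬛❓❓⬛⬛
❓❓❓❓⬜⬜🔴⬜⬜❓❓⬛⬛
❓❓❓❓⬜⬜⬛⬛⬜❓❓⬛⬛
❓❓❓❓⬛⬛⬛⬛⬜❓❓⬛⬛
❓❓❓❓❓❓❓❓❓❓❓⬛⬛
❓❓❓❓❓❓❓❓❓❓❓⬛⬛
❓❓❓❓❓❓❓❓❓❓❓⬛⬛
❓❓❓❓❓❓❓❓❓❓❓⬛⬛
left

❓❓❓❓❓❓❓❓❓❓❓❓⬛
❓❓❓❓❓❓❓❓❓❓❓❓⬛
❓❓❓❓❓❓❓❓❓❓❓❓⬛
❓❓❓❓❓❓❓❓❓❓❓❓⬛
❓❓❓❓⬜⬜⬜⬛⬛⬛❓❓⬛
❓❓❓❓⬜⬜⬜⬛⬛⬛❓❓⬛
❓❓❓❓⬜⬜🔴⬜⬜⬜❓❓⬛
❓❓❓❓⬜⬜⬜⬛⬛⬜❓❓⬛
❓❓❓❓⬛⬛⬛⬛⬛⬜❓❓⬛
❓❓❓❓❓❓❓❓❓❓❓❓⬛
❓❓❓❓❓❓❓❓❓❓❓❓⬛
❓❓❓❓❓❓❓❓❓❓❓❓⬛
❓❓❓❓❓❓❓❓❓❓❓❓⬛

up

❓❓❓❓❓❓❓❓❓❓❓❓⬛
❓❓❓❓❓❓❓❓❓❓❓❓⬛
❓❓❓❓❓❓❓❓❓❓❓❓⬛
❓❓❓❓❓❓❓❓❓❓❓❓⬛
❓❓❓❓⬛⬜⬛⬛⬛❓❓❓⬛
❓❓❓❓⬜⬜⬜⬛⬛⬛❓❓⬛
❓❓❓❓⬜⬜🔴⬛⬛⬛❓❓⬛
❓❓❓❓⬜⬜⬜⬜⬜⬜❓❓⬛
❓❓❓❓⬜⬜⬜⬛⬛⬜❓❓⬛
❓❓❓❓⬛⬛⬛⬛⬛⬜❓❓⬛
❓❓❓❓❓❓❓❓❓❓❓❓⬛
❓❓❓❓❓❓❓❓❓❓❓❓⬛
❓❓❓❓❓❓❓❓❓❓❓❓⬛

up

❓❓❓❓❓❓❓❓❓❓❓❓⬛
❓❓❓❓❓❓❓❓❓❓❓❓⬛
❓❓❓❓❓❓❓❓❓❓❓❓⬛
❓❓❓❓❓❓❓❓❓❓❓❓⬛
❓❓❓❓⬛⬜⬛⬛⬛❓❓❓⬛
❓❓❓❓⬛⬜⬛⬛⬛❓❓❓⬛
❓❓❓❓⬜⬜🔴⬛⬛⬛❓❓⬛
❓❓❓❓⬜⬜⬜⬛⬛⬛❓❓⬛
❓❓❓❓⬜⬜⬜⬜⬜⬜❓❓⬛
❓❓❓❓⬜⬜⬜⬛⬛⬜❓❓⬛
❓❓❓❓⬛⬛⬛⬛⬛⬜❓❓⬛
❓❓❓❓❓❓❓❓❓❓❓❓⬛
❓❓❓❓❓❓❓❓❓❓❓❓⬛

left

❓❓❓❓❓❓❓❓❓❓❓❓❓
❓❓❓❓❓❓❓❓❓❓❓❓❓
❓❓❓❓❓❓❓❓❓❓❓❓❓
❓❓❓❓❓❓❓❓❓❓❓❓❓
❓❓❓❓⬛⬛⬜⬛⬛⬛❓❓❓
❓❓❓❓⬛⬛⬜⬛⬛⬛❓❓❓
❓❓❓❓⬜⬜🔴⬜⬛⬛⬛❓❓
❓❓❓❓⬜⬜⬜⬜⬛⬛⬛❓❓
❓❓❓❓⬜⬜⬜⬜⬜⬜⬜❓❓
❓❓❓❓❓⬜⬜⬜⬛⬛⬜❓❓
❓❓❓❓❓⬛⬛⬛⬛⬛⬜❓❓
❓❓❓❓❓❓❓❓❓❓❓❓❓
❓❓❓❓❓❓❓❓❓❓❓❓❓

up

❓❓❓❓❓❓❓❓❓❓❓❓❓
❓❓❓❓❓❓❓❓❓❓❓❓❓
❓❓❓❓❓❓❓❓❓❓❓❓❓
❓❓❓❓❓❓❓❓❓❓❓❓❓
❓❓❓❓⬛⬛⬜⬛⬛❓❓❓❓
❓❓❓❓⬛⬛⬜⬛⬛⬛❓❓❓
❓❓❓❓⬛⬛🔴⬛⬛⬛❓❓❓
❓❓❓❓⬜⬜⬜⬜⬛⬛⬛❓❓
❓❓❓❓⬜⬜⬜⬜⬛⬛⬛❓❓
❓❓❓❓⬜⬜⬜⬜⬜⬜⬜❓❓
❓❓❓❓❓⬜⬜⬜⬛⬛⬜❓❓
❓❓❓❓❓⬛⬛⬛⬛⬛⬜❓❓
❓❓❓❓❓❓❓❓❓❓❓❓❓

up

❓❓❓❓❓❓❓❓❓❓❓❓❓
❓❓❓❓❓❓❓❓❓❓❓❓❓
❓❓❓❓❓❓❓❓❓❓❓❓❓
❓❓❓❓❓❓❓❓❓❓❓❓❓
❓❓❓❓⬛⬛⬜⬛⬛❓❓❓❓
❓❓❓❓⬛⬛⬜⬛⬛❓❓❓❓
❓❓❓❓⬛⬛🔴⬛⬛⬛❓❓❓
❓❓❓❓⬛⬛⬜⬛⬛⬛❓❓❓
❓❓❓❓⬜⬜⬜⬜⬛⬛⬛❓❓
❓❓❓❓⬜⬜⬜⬜⬛⬛⬛❓❓
❓❓❓❓⬜⬜⬜⬜⬜⬜⬜❓❓
❓❓❓❓❓⬜⬜⬜⬛⬛⬜❓❓
❓❓❓❓❓⬛⬛⬛⬛⬛⬜❓❓

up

❓❓❓❓❓❓❓❓❓❓❓❓❓
❓❓❓❓❓❓❓❓❓❓❓❓❓
❓❓❓❓❓❓❓❓❓❓❓❓❓
❓❓❓❓❓❓❓❓❓❓❓❓❓
❓❓❓❓⬛⬛⬜⬛⬛❓❓❓❓
❓❓❓❓⬛⬛⬜⬛⬛❓❓❓❓
❓❓❓❓⬛⬛🔴⬛⬛❓❓❓❓
❓❓❓❓⬛⬛⬜⬛⬛⬛❓❓❓
❓❓❓❓⬛⬛⬜⬛⬛⬛❓❓❓
❓❓❓❓⬜⬜⬜⬜⬛⬛⬛❓❓
❓❓❓❓⬜⬜⬜⬜⬛⬛⬛❓❓
❓❓❓❓⬜⬜⬜⬜⬜⬜⬜❓❓
❓❓❓❓❓⬜⬜⬜⬛⬛⬜❓❓

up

❓❓❓❓❓❓❓❓❓❓❓❓❓
❓❓❓❓❓❓❓❓❓❓❓❓❓
❓❓❓❓❓❓❓❓❓❓❓❓❓
❓❓❓❓❓❓❓❓❓❓❓❓❓
❓❓❓❓⬛⬛⬜⬛⬛❓❓❓❓
❓❓❓❓⬛⬛⬜⬛⬛❓❓❓❓
❓❓❓❓⬛⬛🔴⬛⬛❓❓❓❓
❓❓❓❓⬛⬛⬜⬛⬛❓❓❓❓
❓❓❓❓⬛⬛⬜⬛⬛⬛❓❓❓
❓❓❓❓⬛⬛⬜⬛⬛⬛❓❓❓
❓❓❓❓⬜⬜⬜⬜⬛⬛⬛❓❓
❓❓❓❓⬜⬜⬜⬜⬛⬛⬛❓❓
❓❓❓❓⬜⬜⬜⬜⬜⬜⬜❓❓

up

❓❓❓❓❓❓❓❓❓❓❓❓❓
❓❓❓❓❓❓❓❓❓❓❓❓❓
❓❓❓❓❓❓❓❓❓❓❓❓❓
❓❓❓❓❓❓❓❓❓❓❓❓❓
❓❓❓❓⬜⬜⬜⬛⬛❓❓❓❓
❓❓❓❓⬛⬛⬜⬛⬛❓❓❓❓
❓❓❓❓⬛⬛🔴⬛⬛❓❓❓❓
❓❓❓❓⬛⬛⬜⬛⬛❓❓❓❓
❓❓❓❓⬛⬛⬜⬛⬛❓❓❓❓
❓❓❓❓⬛⬛⬜⬛⬛⬛❓❓❓
❓❓❓❓⬛⬛⬜⬛⬛⬛❓❓❓
❓❓❓❓⬜⬜⬜⬜⬛⬛⬛❓❓
❓❓❓❓⬜⬜⬜⬜⬛⬛⬛❓❓

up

❓❓❓❓❓❓❓❓❓❓❓❓❓
❓❓❓❓❓❓❓❓❓❓❓❓❓
❓❓❓❓❓❓❓❓❓❓❓❓❓
❓❓❓❓❓❓❓❓❓❓❓❓❓
❓❓❓❓⬛⬛⬜⬛⬛❓❓❓❓
❓❓❓❓⬜⬜⬜⬛⬛❓❓❓❓
❓❓❓❓⬛⬛🔴⬛⬛❓❓❓❓
❓❓❓❓⬛⬛⬜⬛⬛❓❓❓❓
❓❓❓❓⬛⬛⬜⬛⬛❓❓❓❓
❓❓❓❓⬛⬛⬜⬛⬛❓❓❓❓
❓❓❓❓⬛⬛⬜⬛⬛⬛❓❓❓
❓❓❓❓⬛⬛⬜⬛⬛⬛❓❓❓
❓❓❓❓⬜⬜⬜⬜⬛⬛⬛❓❓

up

❓❓❓❓❓❓❓❓❓❓❓❓❓
❓❓❓❓❓❓❓❓❓❓❓❓❓
❓❓❓❓❓❓❓❓❓❓❓❓❓
❓❓❓❓❓❓❓❓❓❓❓❓❓
❓❓❓❓⬛⬜🚪⬜⬛❓❓❓❓
❓❓❓❓⬛⬛⬜⬛⬛❓❓❓❓
❓❓❓❓⬜⬜🔴⬛⬛❓❓❓❓
❓❓❓❓⬛⬛⬜⬛⬛❓❓❓❓
❓❓❓❓⬛⬛⬜⬛⬛❓❓❓❓
❓❓❓❓⬛⬛⬜⬛⬛❓❓❓❓
❓❓❓❓⬛⬛⬜⬛⬛❓❓❓❓
❓❓❓❓⬛⬛⬜⬛⬛⬛❓❓❓
❓❓❓❓⬛⬛⬜⬛⬛⬛❓❓❓

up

❓❓❓❓❓❓❓❓❓❓❓❓❓
❓❓❓❓❓❓❓❓❓❓❓❓❓
❓❓❓❓❓❓❓❓❓❓❓❓❓
❓❓❓❓❓❓❓❓❓❓❓❓❓
❓❓❓❓⬛⬜⬜⬜⬛❓❓❓❓
❓❓❓❓⬛⬜🚪⬜⬛❓❓❓❓
❓❓❓❓⬛⬛🔴⬛⬛❓❓❓❓
❓❓❓❓⬜⬜⬜⬛⬛❓❓❓❓
❓❓❓❓⬛⬛⬜⬛⬛❓❓❓❓
❓❓❓❓⬛⬛⬜⬛⬛❓❓❓❓
❓❓❓❓⬛⬛⬜⬛⬛❓❓❓❓
❓❓❓❓⬛⬛⬜⬛⬛❓❓❓❓
❓❓❓❓⬛⬛⬜⬛⬛⬛❓❓❓

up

❓❓❓❓❓❓❓❓❓❓❓❓❓
❓❓❓❓❓❓❓❓❓❓❓❓❓
❓❓❓❓❓❓❓❓❓❓❓❓❓
❓❓❓❓❓❓❓❓❓❓❓❓❓
❓❓❓❓⬛⬜⬜⬜⬛❓❓❓❓
❓❓❓❓⬛⬜⬜⬜⬛❓❓❓❓
❓❓❓❓⬛⬜🔴⬜⬛❓❓❓❓
❓❓❓❓⬛⬛⬜⬛⬛❓❓❓❓
❓❓❓❓⬜⬜⬜⬛⬛❓❓❓❓
❓❓❓❓⬛⬛⬜⬛⬛❓❓❓❓
❓❓❓❓⬛⬛⬜⬛⬛❓❓❓❓
❓❓❓❓⬛⬛⬜⬛⬛❓❓❓❓
❓❓❓❓⬛⬛⬜⬛⬛❓❓❓❓

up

❓❓❓❓❓❓❓❓❓❓❓❓❓
❓❓❓❓❓❓❓❓❓❓❓❓❓
❓❓❓❓❓❓❓❓❓❓❓❓❓
❓❓❓❓❓❓❓❓❓❓❓❓❓
❓❓❓❓⬛⬜⬜⬜⬛❓❓❓❓
❓❓❓❓⬛⬜⬜⬜⬛❓❓❓❓
❓❓❓❓⬛⬜🔴⬜⬛❓❓❓❓
❓❓❓❓⬛⬜🚪⬜⬛❓❓❓❓
❓❓❓❓⬛⬛⬜⬛⬛❓❓❓❓
❓❓❓❓⬜⬜⬜⬛⬛❓❓❓❓
❓❓❓❓⬛⬛⬜⬛⬛❓❓❓❓
❓❓❓❓⬛⬛⬜⬛⬛❓❓❓❓
❓❓❓❓⬛⬛⬜⬛⬛❓❓❓❓

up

❓❓❓❓❓❓❓❓❓❓❓❓❓
❓❓❓❓❓❓❓❓❓❓❓❓❓
❓❓❓❓❓❓❓❓❓❓❓❓❓
❓❓❓❓❓❓❓❓❓❓❓❓❓
❓❓❓❓⬛⬛⬜⬛⬛❓❓❓❓
❓❓❓❓⬛⬜⬜⬜⬛❓❓❓❓
❓❓❓❓⬛⬜🔴⬜⬛❓❓❓❓
❓❓❓❓⬛⬜⬜⬜⬛❓❓❓❓
❓❓❓❓⬛⬜🚪⬜⬛❓❓❓❓
❓❓❓❓⬛⬛⬜⬛⬛❓❓❓❓
❓❓❓❓⬜⬜⬜⬛⬛❓❓❓❓
❓❓❓❓⬛⬛⬜⬛⬛❓❓❓❓
❓❓❓❓⬛⬛⬜⬛⬛❓❓❓❓

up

❓❓❓❓❓❓❓❓❓❓❓❓❓
❓❓❓❓❓❓❓❓❓❓❓❓❓
❓❓❓❓❓❓❓❓❓❓❓❓❓
❓❓❓❓❓❓❓❓❓❓❓❓❓
❓❓❓❓⬛⬛⬜⬛⬛❓❓❓❓
❓❓❓❓⬛⬛⬜⬛⬛❓❓❓❓
❓❓❓❓⬛⬜🔴⬜⬛❓❓❓❓
❓❓❓❓⬛⬜⬜⬜⬛❓❓❓❓
❓❓❓❓⬛⬜⬜⬜⬛❓❓❓❓
❓❓❓❓⬛⬜🚪⬜⬛❓❓❓❓
❓❓❓❓⬛⬛⬜⬛⬛❓❓❓❓
❓❓❓❓⬜⬜⬜⬛⬛❓❓❓❓
❓❓❓❓⬛⬛⬜⬛⬛❓❓❓❓

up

❓❓❓❓❓❓❓❓❓❓❓❓❓
❓❓❓❓❓❓❓❓❓❓❓❓❓
❓❓❓❓❓❓❓❓❓❓❓❓❓
❓❓❓❓❓❓❓❓❓❓❓❓❓
❓❓❓❓⬛⬛⬜⬛⬛❓❓❓❓
❓❓❓❓⬛⬛⬜⬛⬛❓❓❓❓
❓❓❓❓⬛⬛🔴⬛⬛❓❓❓❓
❓❓❓❓⬛⬜⬜⬜⬛❓❓❓❓
❓❓❓❓⬛⬜⬜⬜⬛❓❓❓❓
❓❓❓❓⬛⬜⬜⬜⬛❓❓❓❓
❓❓❓❓⬛⬜🚪⬜⬛❓❓❓❓
❓❓❓❓⬛⬛⬜⬛⬛❓❓❓❓
❓❓❓❓⬜⬜⬜⬛⬛❓❓❓❓

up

❓❓❓❓❓❓❓❓❓❓❓❓❓
❓❓❓❓❓❓❓❓❓❓❓❓❓
❓❓❓❓❓❓❓❓❓❓❓❓❓
❓❓❓❓❓❓❓❓❓❓❓❓❓
❓❓❓❓⬜⬜⬜⬜⬜❓❓❓❓
❓❓❓❓⬛⬛⬜⬛⬛❓❓❓❓
❓❓❓❓⬛⬛🔴⬛⬛❓❓❓❓
❓❓❓❓⬛⬛⬜⬛⬛❓❓❓❓
❓❓❓❓⬛⬜⬜⬜⬛❓❓❓❓
❓❓❓❓⬛⬜⬜⬜⬛❓❓❓❓
❓❓❓❓⬛⬜⬜⬜⬛❓❓❓❓
❓❓❓❓⬛⬜🚪⬜⬛❓❓❓❓
❓❓❓❓⬛⬛⬜⬛⬛❓❓❓❓

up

❓❓❓❓❓❓❓❓❓❓❓❓❓
❓❓❓❓❓❓❓❓❓❓❓❓❓
❓❓❓❓❓❓❓❓❓❓❓❓❓
❓❓❓❓❓❓❓❓❓❓❓❓❓
❓❓❓❓⬜⬜⬜⬜⬜❓❓❓❓
❓❓❓❓⬜⬜⬜⬜⬜❓❓❓❓
❓❓❓❓⬛⬛🔴⬛⬛❓❓❓❓
❓❓❓❓⬛⬛⬜⬛⬛❓❓❓❓
❓❓❓❓⬛⬛⬜⬛⬛❓❓❓❓
❓❓❓❓⬛⬜⬜⬜⬛❓❓❓❓
❓❓❓❓⬛⬜⬜⬜⬛❓❓❓❓
❓❓❓❓⬛⬜⬜⬜⬛❓❓❓❓
❓❓❓❓⬛⬜🚪⬜⬛❓❓❓❓

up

❓❓❓❓❓❓❓❓❓❓❓❓❓
❓❓❓❓❓❓❓❓❓❓❓❓❓
❓❓❓❓❓❓❓❓❓❓❓❓❓
❓❓❓❓❓❓❓❓❓❓❓❓❓
❓❓❓❓⬜⬜⬜⬜⬜❓❓❓❓
❓❓❓❓⬜⬜⬜⬜⬜❓❓❓❓
❓❓❓❓⬜⬜🔴⬜⬜❓❓❓❓
❓❓❓❓⬛⬛⬜⬛⬛❓❓❓❓
❓❓❓❓⬛⬛⬜⬛⬛❓❓❓❓
❓❓❓❓⬛⬛⬜⬛⬛❓❓❓❓
❓❓❓❓⬛⬜⬜⬜⬛❓❓❓❓
❓❓❓❓⬛⬜⬜⬜⬛❓❓❓❓
❓❓❓❓⬛⬜⬜⬜⬛❓❓❓❓

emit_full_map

⬜⬜⬜⬜⬜❓❓
⬜⬜⬜⬜⬜❓❓
⬜⬜🔴⬜⬜❓❓
⬛⬛⬜⬛⬛❓❓
⬛⬛⬜⬛⬛❓❓
⬛⬛⬜⬛⬛❓❓
⬛⬜⬜⬜⬛❓❓
⬛⬜⬜⬜⬛❓❓
⬛⬜⬜⬜⬛❓❓
⬛⬜🚪⬜⬛❓❓
⬛⬛⬜⬛⬛❓❓
⬜⬜⬜⬛⬛❓❓
⬛⬛⬜⬛⬛❓❓
⬛⬛⬜⬛⬛❓❓
⬛⬛⬜⬛⬛❓❓
⬛⬛⬜⬛⬛❓❓
⬛⬛⬜⬛⬛⬛❓
⬛⬛⬜⬛⬛⬛❓
⬜⬜⬜⬜⬛⬛⬛
⬜⬜⬜⬜⬛⬛⬛
⬜⬜⬜⬜⬜⬜⬜
❓⬜⬜⬜⬛⬛⬜
❓⬛⬛⬛⬛⬛⬜


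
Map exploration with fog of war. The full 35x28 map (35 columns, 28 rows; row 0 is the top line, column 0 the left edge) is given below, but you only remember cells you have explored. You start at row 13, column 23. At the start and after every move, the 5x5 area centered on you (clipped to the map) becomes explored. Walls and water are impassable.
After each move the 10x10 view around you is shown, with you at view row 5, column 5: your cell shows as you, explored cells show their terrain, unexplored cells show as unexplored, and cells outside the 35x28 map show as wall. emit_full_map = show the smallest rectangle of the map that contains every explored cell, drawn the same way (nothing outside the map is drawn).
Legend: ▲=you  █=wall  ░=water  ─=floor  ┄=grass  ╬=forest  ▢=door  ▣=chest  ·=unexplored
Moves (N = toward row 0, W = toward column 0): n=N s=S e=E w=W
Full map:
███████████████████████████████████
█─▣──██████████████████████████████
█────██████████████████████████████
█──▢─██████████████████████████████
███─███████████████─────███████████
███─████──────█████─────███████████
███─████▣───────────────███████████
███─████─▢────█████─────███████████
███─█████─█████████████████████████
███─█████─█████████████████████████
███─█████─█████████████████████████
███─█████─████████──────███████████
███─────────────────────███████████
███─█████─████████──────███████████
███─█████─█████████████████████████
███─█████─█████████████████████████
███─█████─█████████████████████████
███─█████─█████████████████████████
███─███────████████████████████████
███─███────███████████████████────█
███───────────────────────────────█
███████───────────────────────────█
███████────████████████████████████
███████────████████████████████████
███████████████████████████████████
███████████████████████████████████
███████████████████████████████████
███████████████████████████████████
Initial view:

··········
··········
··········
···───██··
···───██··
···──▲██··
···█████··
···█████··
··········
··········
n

··········
··········
··········
···█████··
···───██··
···──▲██··
···───██··
···█████··
···█████··
··········

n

··········
··········
··········
···█████··
···█████··
···──▲██··
···───██··
···───██··
···█████··
···█████··

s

··········
··········
···█████··
···█████··
···───██··
···──▲██··
···───██··
···█████··
···█████··
··········

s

··········
···█████··
···█████··
···───██··
···───██··
···──▲██··
···█████··
···█████··
··········
··········

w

··········
····█████·
····█████·
···────██·
···────██·
···──▲─██·
···██████·
···██████·
··········
··········

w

··········
·····█████
·····█████
···─────██
···─────██
···──▲──██
···███████
···███████
··········
··········

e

··········
····█████·
····█████·
··─────██·
··─────██·
··───▲─██·
··███████·
··███████·
··········
··········

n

··········
··········
····█████·
···██████·
··─────██·
··───▲─██·
··─────██·
··███████·
··███████·
··········

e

··········
··········
···█████··
··██████··
·─────██··
·────▲██··
·─────██··
·███████··
·███████··
··········

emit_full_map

··█████
·██████
─────██
────▲██
─────██
███████
███████

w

··········
··········
····█████·
···██████·
··─────██·
··───▲─██·
··─────██·
··███████·
··███████·
··········

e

··········
··········
···█████··
··██████··
·─────██··
·────▲██··
·─────██··
·███████··
·███████··
··········

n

··········
··········
··········
···█████··
··██████··
·────▲██··
·─────██··
·─────██··
·███████··
·███████··


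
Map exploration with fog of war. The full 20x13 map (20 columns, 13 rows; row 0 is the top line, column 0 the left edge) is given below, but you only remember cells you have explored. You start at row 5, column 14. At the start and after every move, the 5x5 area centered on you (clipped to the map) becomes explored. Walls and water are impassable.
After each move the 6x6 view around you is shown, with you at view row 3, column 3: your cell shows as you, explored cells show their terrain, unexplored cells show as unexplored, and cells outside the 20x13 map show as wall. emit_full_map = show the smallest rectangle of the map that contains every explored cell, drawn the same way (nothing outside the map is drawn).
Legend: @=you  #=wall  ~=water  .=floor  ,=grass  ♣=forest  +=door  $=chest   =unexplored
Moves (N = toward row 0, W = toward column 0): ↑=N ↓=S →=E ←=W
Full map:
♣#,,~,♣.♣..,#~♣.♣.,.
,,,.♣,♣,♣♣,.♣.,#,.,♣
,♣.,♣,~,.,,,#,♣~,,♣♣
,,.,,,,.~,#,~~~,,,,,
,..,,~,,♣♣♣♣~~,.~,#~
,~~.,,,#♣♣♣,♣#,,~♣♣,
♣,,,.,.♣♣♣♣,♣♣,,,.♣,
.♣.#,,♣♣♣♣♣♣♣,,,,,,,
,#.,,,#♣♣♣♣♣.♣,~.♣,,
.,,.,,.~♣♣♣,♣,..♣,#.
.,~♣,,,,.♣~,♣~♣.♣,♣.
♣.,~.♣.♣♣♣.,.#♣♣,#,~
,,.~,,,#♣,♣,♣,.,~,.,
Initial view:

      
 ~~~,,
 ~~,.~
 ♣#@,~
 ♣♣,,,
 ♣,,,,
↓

 ~~~,,
 ~~,.~
 ♣#,,~
 ♣♣@,,
 ♣,,,,
 .♣,~.

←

  ~~~,
 ♣~~,.
 ,♣#,,
 ,♣@,,
 ♣♣,,,
 ♣.♣,~

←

   ~~~
 ♣♣~~,
 ♣,♣#,
 ♣,@♣,
 ♣♣♣,,
 ♣♣.♣,

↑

      
 #,~~~
 ♣♣~~,
 ♣,@#,
 ♣,♣♣,
 ♣♣♣,,

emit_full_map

#,~~~,,
♣♣~~,.~
♣,@#,,~
♣,♣♣,,,
♣♣♣,,,,
♣♣.♣,~.

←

      
 ,#,~~
 ♣♣♣~~
 ♣♣@♣#
 ♣♣,♣♣
 ♣♣♣♣,

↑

      
 ,,,#,
 ,#,~~
 ♣♣@~~
 ♣♣,♣#
 ♣♣,♣♣

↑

      
 ♣,.♣.
 ,,,#,
 ,#@~~
 ♣♣♣~~
 ♣♣,♣#

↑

######
 ..,#~
 ♣,.♣.
 ,,@#,
 ,#,~~
 ♣♣♣~~

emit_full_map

..,#~   
♣,.♣.   
,,@#,   
,#,~~~,,
♣♣♣~~,.~
♣♣,♣#,,~
♣♣,♣♣,,,
♣♣♣♣,,,,
 ♣♣.♣,~.

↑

######
######
 ..,#~
 ♣,@♣.
 ,,,#,
 ,#,~~

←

######
######
 ♣..,#
 ♣♣@.♣
 .,,,#
 ~,#,~

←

######
######
 .♣..,
 ,♣@,.
 ,.,,,
 .~,#,

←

######
######
 ♣.♣..
 ♣,@♣,
 ~,.,,
 ,.~,#

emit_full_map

♣.♣..,#~   
♣,@♣,.♣.   
~,.,,,#,   
,.~,#,~~~,,
   ♣♣♣~~,.~
   ♣♣,♣#,,~
   ♣♣,♣♣,,,
   ♣♣♣♣,,,,
    ♣♣.♣,~.

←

######
######
 ,♣.♣.
 ,♣@♣♣
 ,~,.,
 ,,.~,

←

######
######
 ~,♣.♣
 ♣,@,♣
 ♣,~,.
 ,,,.~

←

######
######
 ,~,♣.
 .♣@♣,
 ,♣,~,
 ,,,,.

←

######
######
 ,,~,♣
 ,.@,♣
 .,♣,~
 .,,,,

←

######
######
 #,,~,
 ,,@♣,
 ♣.,♣,
 ,.,,,

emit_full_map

#,,~,♣.♣..,#~   
,,@♣,♣,♣♣,.♣.   
♣.,♣,~,.,,,#,   
,.,,,,.~,#,~~~,,
        ♣♣♣~~,.~
        ♣♣,♣#,,~
        ♣♣,♣♣,,,
        ♣♣♣♣,,,,
         ♣♣.♣,~.


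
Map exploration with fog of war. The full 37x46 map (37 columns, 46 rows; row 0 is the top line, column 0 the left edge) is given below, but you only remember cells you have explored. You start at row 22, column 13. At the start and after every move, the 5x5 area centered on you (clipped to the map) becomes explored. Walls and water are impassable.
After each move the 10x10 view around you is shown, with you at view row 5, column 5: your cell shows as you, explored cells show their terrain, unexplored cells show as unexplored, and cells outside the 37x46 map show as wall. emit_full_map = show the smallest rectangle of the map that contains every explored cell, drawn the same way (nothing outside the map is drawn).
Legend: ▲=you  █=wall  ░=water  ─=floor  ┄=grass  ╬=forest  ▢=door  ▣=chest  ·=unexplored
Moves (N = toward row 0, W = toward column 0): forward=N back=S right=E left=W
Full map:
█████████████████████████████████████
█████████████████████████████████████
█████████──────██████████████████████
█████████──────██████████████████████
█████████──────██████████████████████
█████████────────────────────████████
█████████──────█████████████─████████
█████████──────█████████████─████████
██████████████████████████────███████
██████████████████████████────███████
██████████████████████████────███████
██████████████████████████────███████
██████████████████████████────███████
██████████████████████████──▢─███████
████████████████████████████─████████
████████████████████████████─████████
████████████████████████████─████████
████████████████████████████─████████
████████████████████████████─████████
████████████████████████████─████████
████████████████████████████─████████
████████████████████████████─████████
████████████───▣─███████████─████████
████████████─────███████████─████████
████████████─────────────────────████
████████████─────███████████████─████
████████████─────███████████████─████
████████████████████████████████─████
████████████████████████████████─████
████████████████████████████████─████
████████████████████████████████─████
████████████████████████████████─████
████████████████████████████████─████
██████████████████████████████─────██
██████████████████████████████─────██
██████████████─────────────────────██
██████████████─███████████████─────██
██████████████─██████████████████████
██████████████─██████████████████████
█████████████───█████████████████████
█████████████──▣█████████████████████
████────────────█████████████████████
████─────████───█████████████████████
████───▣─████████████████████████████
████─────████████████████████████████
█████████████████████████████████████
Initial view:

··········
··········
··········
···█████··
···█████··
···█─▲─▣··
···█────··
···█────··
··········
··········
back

··········
··········
···█████··
···█████··
···█───▣··
···█─▲──··
···█────··
···█────··
··········
··········

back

··········
···█████··
···█████··
···█───▣··
···█────··
···█─▲──··
···█────··
···█────··
··········
··········

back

···█████··
···█████··
···█───▣··
···█────··
···█────··
···█─▲──··
···█────··
···█████··
··········
··········

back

···█████··
···█───▣··
···█────··
···█────··
···█────··
···█─▲──··
···█████··
···█████··
··········
··········

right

··█████···
··█───▣···
··█────···
··█─────··
··█─────··
··█──▲──··
··██████··
··██████··
··········
··········

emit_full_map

█████·
█████·
█───▣·
█────·
█─────
█─────
█──▲──
██████
██████

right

·█████····
·█───▣····
·█────····
·█──────··
·█─────█··
·█───▲─█··
·███████··
·███████··
··········
··········

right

█████·····
█───▣·····
█────·····
█───────··
█─────██··
█────▲██··
████████··
████████··
··········
··········

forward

█████·····
█████·····
█───▣·····
█─────██··
█───────··
█────▲██··
█─────██··
████████··
████████··
··········

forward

··········
█████·····
█████·····
█───▣─██··
█─────██··
█────▲──··
█─────██··
█─────██··
████████··
████████··

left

··········
·█████····
·█████····
·█───▣─██·
·█─────██·
·█───▲───·
·█─────██·
·█─────██·
·████████·
·████████·

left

··········
··█████···
··█████···
··█───▣─██
··█─────██
··█──▲────
··█─────██
··█─────██
··████████
··████████

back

··█████···
··█████···
··█───▣─██
··█─────██
··█───────
··█──▲──██
··█─────██
··████████
··████████
··········

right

·█████····
·█████····
·█───▣─██·
·█─────██·
·█───────·
·█───▲─██·
·█─────██·
·████████·
·████████·
··········

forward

··········
·█████····
·█████····
·█───▣─██·
·█─────██·
·█───▲───·
·█─────██·
·█─────██·
·████████·
·████████·

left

··········
··█████···
··█████···
··█───▣─██
··█─────██
··█──▲────
··█─────██
··█─────██
··████████
··████████

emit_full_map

█████···
█████···
█───▣─██
█─────██
█──▲────
█─────██
█─────██
████████
████████


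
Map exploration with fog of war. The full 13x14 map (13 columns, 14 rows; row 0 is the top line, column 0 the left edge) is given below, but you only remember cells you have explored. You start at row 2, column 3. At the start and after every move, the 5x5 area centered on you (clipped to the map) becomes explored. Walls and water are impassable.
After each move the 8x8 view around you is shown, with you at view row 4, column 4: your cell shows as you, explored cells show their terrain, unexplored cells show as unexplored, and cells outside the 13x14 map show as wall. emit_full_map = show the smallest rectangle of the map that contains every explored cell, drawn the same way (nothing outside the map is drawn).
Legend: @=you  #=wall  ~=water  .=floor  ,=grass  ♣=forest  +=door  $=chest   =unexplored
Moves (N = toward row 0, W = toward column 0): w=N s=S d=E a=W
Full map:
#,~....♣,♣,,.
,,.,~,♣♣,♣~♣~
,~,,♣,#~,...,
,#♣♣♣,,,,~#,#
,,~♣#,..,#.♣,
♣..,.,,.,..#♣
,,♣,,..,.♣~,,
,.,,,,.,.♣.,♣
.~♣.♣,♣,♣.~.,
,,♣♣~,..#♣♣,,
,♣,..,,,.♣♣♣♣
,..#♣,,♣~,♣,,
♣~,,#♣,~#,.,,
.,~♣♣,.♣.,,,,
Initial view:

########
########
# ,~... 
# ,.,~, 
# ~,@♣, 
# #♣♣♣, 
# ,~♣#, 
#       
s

########
# ,~... 
# ,.,~, 
# ~,,♣, 
# #♣@♣, 
# ,~♣#, 
# ..,., 
#       

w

########
########
# ,~... 
# ,.,~, 
# ~,@♣, 
# #♣♣♣, 
# ,~♣#, 
# ..,., 

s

########
# ,~... 
# ,.,~, 
# ~,,♣, 
# #♣@♣, 
# ,~♣#, 
# ..,., 
#       

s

# ,~... 
# ,.,~, 
# ~,,♣, 
# #♣♣♣, 
# ,~@#, 
# ..,., 
# ,♣,,. 
#       

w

########
# ,~... 
# ,.,~, 
# ~,,♣, 
# #♣@♣, 
# ,~♣#, 
# ..,., 
# ,♣,,. 

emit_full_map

,~...
,.,~,
~,,♣,
#♣@♣,
,~♣#,
..,.,
,♣,,.

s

# ,~... 
# ,.,~, 
# ~,,♣, 
# #♣♣♣, 
# ,~@#, 
# ..,., 
# ,♣,,. 
#       

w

########
# ,~... 
# ,.,~, 
# ~,,♣, 
# #♣@♣, 
# ,~♣#, 
# ..,., 
# ,♣,,. 

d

########
 ,~...  
 ,.,~,♣ 
 ~,,♣,# 
 #♣♣@,, 
 ,~♣#,. 
 ..,.,, 
 ,♣,,.  

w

########
########
 ,~.... 
 ,.,~,♣ 
 ~,,@,# 
 #♣♣♣,, 
 ,~♣#,. 
 ..,.,, 

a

########
########
# ,~....
# ,.,~,♣
# ~,@♣,#
# #♣♣♣,,
# ,~♣#,.
# ..,.,,

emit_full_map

,~....
,.,~,♣
~,@♣,#
#♣♣♣,,
,~♣#,.
..,.,,
,♣,,. 

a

########
########
###,~...
##,,.,~,
##,~@,♣,
##,#♣♣♣,
##,,~♣#,
## ..,.,

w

########
########
########
###,~...
##,,@,~,
##,~,,♣,
##,#♣♣♣,
##,,~♣#,

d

########
########
########
##,~....
#,,.@~,♣
#,~,,♣,#
#,#♣♣♣,,
#,,~♣#,.

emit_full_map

#,~....
,,.@~,♣
,~,,♣,#
,#♣♣♣,,
,,~♣#,.
 ..,.,,
 ,♣,,. 
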